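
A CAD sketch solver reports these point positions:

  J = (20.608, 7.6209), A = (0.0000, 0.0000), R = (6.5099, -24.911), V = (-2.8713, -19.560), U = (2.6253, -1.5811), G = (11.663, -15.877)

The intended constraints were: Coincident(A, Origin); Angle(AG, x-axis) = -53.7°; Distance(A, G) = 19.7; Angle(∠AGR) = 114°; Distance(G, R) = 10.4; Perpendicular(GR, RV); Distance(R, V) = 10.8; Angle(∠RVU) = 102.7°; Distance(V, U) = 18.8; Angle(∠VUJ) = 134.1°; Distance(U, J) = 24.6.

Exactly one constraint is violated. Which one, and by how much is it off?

Distance(U, J) = 24.6 — off by 4.40.

A = (0.00, 0.00) ✓; AG at -53.70° ✓; |AG| = 19.70 ✓; ∠AGR = 114.0° ✓; |GR| = 10.40 ✓; ∠(GR, RV) = 90.00° ✓; |RV| = 10.80 ✓; ∠RVU = 102.7° ✓; |VU| = 18.80 ✓; ∠VUJ = 134.1° ✓; |UJ| = 20.20 ✗.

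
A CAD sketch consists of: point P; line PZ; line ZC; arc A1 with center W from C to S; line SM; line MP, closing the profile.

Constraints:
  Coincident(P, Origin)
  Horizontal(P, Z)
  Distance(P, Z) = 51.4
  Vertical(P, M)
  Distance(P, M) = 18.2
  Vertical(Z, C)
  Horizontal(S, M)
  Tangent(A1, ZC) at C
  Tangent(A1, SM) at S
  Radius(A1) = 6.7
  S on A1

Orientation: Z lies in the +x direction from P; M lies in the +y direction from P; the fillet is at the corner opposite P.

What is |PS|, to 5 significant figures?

48.263

The virtual corner opposite P is at (51.400, 18.200). A1 meets ZC tangentially, so WC is at right angles to ZC and A1 meets SM tangentially, so WS is at right angles to SM, with radius 6.7, so the center W sits 6.7 in from both sides at W = (44.700, 11.500). That places the tangent points at C = (51.400, 11.500) on ZC and S = (44.700, 18.200) on SM. Then |PS| = |S − P| = 48.263.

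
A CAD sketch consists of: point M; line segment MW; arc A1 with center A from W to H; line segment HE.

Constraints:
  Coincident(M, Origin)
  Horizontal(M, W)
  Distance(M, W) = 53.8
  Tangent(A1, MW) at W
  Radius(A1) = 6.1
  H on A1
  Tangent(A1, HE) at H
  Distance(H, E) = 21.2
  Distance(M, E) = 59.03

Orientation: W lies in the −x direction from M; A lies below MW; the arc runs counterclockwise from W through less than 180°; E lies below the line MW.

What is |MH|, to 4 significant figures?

60.07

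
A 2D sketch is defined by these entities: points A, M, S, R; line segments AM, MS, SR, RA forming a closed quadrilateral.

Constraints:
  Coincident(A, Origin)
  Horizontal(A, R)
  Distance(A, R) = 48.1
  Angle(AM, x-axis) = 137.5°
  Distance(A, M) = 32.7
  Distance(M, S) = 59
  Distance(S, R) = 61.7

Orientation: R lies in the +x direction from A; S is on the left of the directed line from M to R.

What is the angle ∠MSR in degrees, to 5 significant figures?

77.420°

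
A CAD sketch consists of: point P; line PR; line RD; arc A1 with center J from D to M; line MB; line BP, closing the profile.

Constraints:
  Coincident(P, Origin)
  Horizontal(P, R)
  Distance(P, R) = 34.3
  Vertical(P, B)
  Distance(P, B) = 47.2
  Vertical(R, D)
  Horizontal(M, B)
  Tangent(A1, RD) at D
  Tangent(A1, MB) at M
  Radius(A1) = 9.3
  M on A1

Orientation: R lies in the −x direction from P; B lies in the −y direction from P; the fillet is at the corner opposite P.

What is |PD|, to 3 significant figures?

51.1

P is at the origin; P and R share the same y with |PR| = 34.3 and R on the −x side, so R = (-34.3, 0.00). PB is vertical with |PB| = 47.2 and B on the −y side, so B = (0.00, -47.2). The virtual corner opposite P is at (-34.3, -47.2). The tangent condition forces JD to be normal to RD and the tangent condition forces JM to be normal to MB, with radius 9.3, so the center J sits 9.3 in from both sides at J = (-25.0, -37.9). That places the tangent points at D = (-34.3, -37.9) on RD and M = (-25.0, -47.2) on MB. Then |PD| = |D − P| = 51.1.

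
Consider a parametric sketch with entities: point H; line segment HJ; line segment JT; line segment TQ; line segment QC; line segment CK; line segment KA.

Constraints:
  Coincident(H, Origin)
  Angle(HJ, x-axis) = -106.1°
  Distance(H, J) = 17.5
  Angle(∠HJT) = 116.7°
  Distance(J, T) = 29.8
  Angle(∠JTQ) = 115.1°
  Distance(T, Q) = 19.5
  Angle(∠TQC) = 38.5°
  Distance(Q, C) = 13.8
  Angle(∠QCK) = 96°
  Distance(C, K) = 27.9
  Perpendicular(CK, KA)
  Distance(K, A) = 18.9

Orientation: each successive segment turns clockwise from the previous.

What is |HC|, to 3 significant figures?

33.8

∠JTQ = 115.1° gives TQ at 126° from the x-axis; with |TQ| = 19.5, Q = (-45.5, -6.46). ∠TQC = 38.5° gives QC at -15.8° from the x-axis; with |QC| = 13.8, C = (-32.2, -10.2). Then |HC| = |C − H| = 33.8.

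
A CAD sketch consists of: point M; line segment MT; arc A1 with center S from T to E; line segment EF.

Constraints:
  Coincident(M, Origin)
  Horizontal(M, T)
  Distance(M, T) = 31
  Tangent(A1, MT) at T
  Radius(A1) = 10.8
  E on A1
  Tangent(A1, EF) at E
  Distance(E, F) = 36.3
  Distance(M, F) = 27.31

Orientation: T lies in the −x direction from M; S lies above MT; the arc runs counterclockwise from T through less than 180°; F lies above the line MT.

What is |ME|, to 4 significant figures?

23.92

Checks: |SE| = 10.80 ✓; ∠(SE, EF) = 90.00° ✓; |EF| = 36.30 ✓; |MF| = 27.31 ✓.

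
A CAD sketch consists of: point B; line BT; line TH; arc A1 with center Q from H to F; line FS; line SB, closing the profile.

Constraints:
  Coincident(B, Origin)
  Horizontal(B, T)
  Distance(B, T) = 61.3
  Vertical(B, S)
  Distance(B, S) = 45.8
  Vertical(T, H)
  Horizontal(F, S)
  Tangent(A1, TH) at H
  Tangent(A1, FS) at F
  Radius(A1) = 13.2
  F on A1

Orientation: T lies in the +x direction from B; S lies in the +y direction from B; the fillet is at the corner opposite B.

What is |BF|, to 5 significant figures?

66.417

B is at the origin; BT is horizontal with |BT| = 61.3 and T on the +x side, so T = (61.300, 0.0000). B and S share the same x with |BS| = 45.8 and S on the +y side, so S = (0.0000, 45.800). The virtual corner opposite B is at (61.300, 45.800). The tangent condition forces QH to be normal to TH and the tangent condition forces QF to be normal to FS, with radius 13.2, so the center Q sits 13.2 in from both sides at Q = (48.100, 32.600). That places the tangent points at H = (61.300, 32.600) on TH and F = (48.100, 45.800) on FS. Then |BF| = |F − B| = 66.417.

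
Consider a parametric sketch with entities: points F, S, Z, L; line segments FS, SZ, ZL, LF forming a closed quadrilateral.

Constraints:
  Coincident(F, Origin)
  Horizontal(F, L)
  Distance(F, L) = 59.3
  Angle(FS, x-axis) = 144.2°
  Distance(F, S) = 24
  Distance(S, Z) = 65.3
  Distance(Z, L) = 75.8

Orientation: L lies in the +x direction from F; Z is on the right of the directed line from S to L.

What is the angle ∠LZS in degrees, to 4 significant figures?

68.62°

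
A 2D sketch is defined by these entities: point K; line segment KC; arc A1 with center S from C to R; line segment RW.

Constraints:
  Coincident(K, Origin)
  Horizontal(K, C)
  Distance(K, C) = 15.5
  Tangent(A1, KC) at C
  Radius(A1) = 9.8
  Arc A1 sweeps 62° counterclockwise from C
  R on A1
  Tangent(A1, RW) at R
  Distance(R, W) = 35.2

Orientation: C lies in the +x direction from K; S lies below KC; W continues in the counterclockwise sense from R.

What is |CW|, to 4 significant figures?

44.16

K is at the origin; KC is horizontal with |KC| = 15.5 and C on the +x side, so C = (15.50, 0.000). Tangency of A1 to KC means the radius SC is perpendicular to KC, so S = C + (0, -9.8) = (15.50, -9.800). On A1, C sits at bearing 90° from S; a 62° counterclockwise sweep puts R at bearing 152°, so R = S + 9.8·(cos 152°, sin 152°) = (6.847, -5.199). Since A1 is tangent to RW there, SR ⟂ RW, so RW runs along (−sin 152°, cos 152°); with |RW| = 35.2, W = (-9.678, -36.28). Then |CW| = |W − C| = 44.16.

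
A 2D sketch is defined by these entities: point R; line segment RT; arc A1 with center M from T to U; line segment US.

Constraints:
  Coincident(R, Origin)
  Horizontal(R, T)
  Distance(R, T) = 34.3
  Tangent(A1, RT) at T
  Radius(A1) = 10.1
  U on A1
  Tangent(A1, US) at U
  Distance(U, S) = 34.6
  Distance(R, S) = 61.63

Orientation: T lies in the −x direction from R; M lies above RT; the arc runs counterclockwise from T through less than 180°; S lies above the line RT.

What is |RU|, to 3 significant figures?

29.4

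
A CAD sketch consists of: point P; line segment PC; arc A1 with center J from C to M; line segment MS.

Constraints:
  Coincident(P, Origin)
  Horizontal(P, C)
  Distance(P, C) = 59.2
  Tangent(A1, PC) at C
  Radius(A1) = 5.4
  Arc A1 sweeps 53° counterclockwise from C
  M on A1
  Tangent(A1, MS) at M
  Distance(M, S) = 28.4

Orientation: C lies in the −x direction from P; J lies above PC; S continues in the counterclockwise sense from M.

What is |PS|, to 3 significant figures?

45.2

On A1, C sits at bearing -90° from J; a 53° counterclockwise sweep puts M at bearing -37°, so M = J + 5.4·(cos -37°, sin -37°) = (-54.9, 2.15). The tangent condition forces JM to be normal to MS, so MS runs along (−sin -37°, cos -37°); with |MS| = 28.4, S = (-37.8, 24.8). Then |PS| = |S − P| = 45.2.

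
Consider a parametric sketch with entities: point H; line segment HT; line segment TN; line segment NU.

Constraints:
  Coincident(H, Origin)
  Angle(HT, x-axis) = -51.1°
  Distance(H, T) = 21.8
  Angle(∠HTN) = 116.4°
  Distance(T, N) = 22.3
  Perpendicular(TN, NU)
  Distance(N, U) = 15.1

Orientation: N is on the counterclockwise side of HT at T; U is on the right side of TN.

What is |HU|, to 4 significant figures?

47.14

H is at the origin; HT runs at -51.1° with length 21.8, so T = 21.8·(cos -51.1°, sin -51.1°) = (13.69, -16.97). ∠HTN = 116.4°, so TN runs at -51.1° + (180° − 116.4°) = 12.50° from the x-axis; with |TN| = 22.3, N = T + 22.3·(cos 12.50°, sin 12.50°) = (35.46, -12.14). The perpendicularity gives NU at right angles to TN; with |NU| = 15.1 on the right of TN, U = N + 15.1·(0.2164, -0.9763) = (38.73, -26.88). Then |HU| = |U − H| = 47.14.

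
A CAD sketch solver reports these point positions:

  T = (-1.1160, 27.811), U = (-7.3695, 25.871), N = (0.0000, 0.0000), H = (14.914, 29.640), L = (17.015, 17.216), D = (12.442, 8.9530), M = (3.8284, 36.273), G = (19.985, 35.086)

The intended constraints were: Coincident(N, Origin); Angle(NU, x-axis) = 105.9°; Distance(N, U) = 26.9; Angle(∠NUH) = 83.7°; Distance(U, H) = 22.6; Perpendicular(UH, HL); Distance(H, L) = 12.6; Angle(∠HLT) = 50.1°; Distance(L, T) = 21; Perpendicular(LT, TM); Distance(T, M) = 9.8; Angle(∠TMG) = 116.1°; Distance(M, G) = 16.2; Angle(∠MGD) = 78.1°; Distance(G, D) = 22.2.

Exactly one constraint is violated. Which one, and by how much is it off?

Distance(G, D) = 22.2 — off by 5.00.

N = (0.00, 0.00) ✓; NU at 105.9° ✓; |NU| = 26.90 ✓; ∠NUH = 83.70° ✓; |UH| = 22.60 ✓; ∠(UH, HL) = 90.00° ✓; |HL| = 12.60 ✓; ∠HLT = 50.10° ✓; |LT| = 21.00 ✓; ∠(LT, TM) = 90.00° ✓; |TM| = 9.801 ✓; ∠TMG = 116.1° ✓; |MG| = 16.20 ✓; ∠MGD = 78.10° ✓; |GD| = 27.20 ✗.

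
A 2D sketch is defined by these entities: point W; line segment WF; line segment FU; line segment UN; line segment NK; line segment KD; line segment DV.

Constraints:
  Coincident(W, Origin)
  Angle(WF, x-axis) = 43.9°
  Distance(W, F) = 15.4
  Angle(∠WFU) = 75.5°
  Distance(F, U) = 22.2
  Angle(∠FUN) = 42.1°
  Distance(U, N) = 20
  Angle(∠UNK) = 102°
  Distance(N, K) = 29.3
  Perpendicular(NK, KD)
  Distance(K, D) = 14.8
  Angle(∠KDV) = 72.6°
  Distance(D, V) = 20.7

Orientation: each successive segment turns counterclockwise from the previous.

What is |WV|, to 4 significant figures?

14.10

NK ⟂ KD, so KD runs at 94.30°; with |KD| = 14.8, D = (25.91, 20.07). ∠KDV = 72.6° gives DV at -158.3° from the x-axis; with |DV| = 20.7, V = (6.676, 12.42). Then |WV| = |V − W| = 14.10.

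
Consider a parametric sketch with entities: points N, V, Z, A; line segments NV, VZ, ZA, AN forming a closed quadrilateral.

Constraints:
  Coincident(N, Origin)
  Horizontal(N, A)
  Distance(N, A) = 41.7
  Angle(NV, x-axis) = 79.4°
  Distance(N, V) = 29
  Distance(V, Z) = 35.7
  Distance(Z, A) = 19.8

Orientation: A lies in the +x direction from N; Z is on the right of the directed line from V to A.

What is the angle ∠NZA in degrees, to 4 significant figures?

163.6°

N is at the origin; NA is horizontal with |NA| = 41.7 and A in +x, so A = (41.7, 0). NV runs at 79.4° with |NV| = 29.0, so V = (5.335, 28.51). Z is determined by |VZ| = 35.7 and |ZA| = 19.8 together: it lies at the intersection of circle(V, 35.7) and circle(A, 19.8). With |VA| = 46.21, the foot of the radical line on VA is 32.65 from V and the perpendicular offset is √(35.7² − 32.65²) = 14.43. Taking the right-of-VA solution: Z = (22.13, -2.998).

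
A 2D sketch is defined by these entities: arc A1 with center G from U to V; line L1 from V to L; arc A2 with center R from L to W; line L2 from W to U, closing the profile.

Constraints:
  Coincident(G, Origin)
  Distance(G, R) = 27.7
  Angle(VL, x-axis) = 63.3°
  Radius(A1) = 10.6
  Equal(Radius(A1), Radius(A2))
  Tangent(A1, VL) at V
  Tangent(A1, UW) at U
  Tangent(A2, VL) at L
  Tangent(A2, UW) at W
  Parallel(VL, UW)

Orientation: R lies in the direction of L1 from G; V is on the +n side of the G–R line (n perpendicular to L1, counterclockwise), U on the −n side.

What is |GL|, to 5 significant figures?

29.659

The slot axis is L1's direction at 63.3°, so u = (cos 63.3°, sin 63.3°) = (0.44932, 0.89337) and n = (−sin 63.3°, cos 63.3°) = (-0.89337, 0.44932). G is at the origin and R lies 27.7 along u from G, so R = 27.7·u = (12.446, 24.746). Tangency of A1 to both parallel lines with radius 10.6 puts V and U at G ± 10.6·n: V = (-9.4697, 4.7628), U = (9.4697, -4.7628). Equal radii place L and W the same way about R: L = R + 10.6·n = (2.9764, 29.509), W = R − 10.6·n = (21.916, 19.984). Then |GL| = |L − G| = 29.659.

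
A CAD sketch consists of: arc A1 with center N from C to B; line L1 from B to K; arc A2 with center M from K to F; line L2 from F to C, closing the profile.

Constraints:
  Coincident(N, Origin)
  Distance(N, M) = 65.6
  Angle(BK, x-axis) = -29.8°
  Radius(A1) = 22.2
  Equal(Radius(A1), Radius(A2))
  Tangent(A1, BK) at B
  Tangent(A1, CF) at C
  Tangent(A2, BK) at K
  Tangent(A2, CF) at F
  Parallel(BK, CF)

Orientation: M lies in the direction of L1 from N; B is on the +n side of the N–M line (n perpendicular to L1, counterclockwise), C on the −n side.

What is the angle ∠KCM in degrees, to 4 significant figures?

15.39°

The slot axis is L1's direction at -29.8°, so u = (cos -29.8°, sin -29.8°) = (0.8678, -0.4970) and n = (−sin -29.8°, cos -29.8°) = (0.4970, 0.8678). N is at the origin and M lies 65.6 along u from N, so M = 65.6·u = (56.93, -32.60). Tangency of A1 to both parallel lines with radius 22.2 puts B and C at N ± 22.2·n: B = (11.03, 19.26), C = (-11.03, -19.26). Equal radii place K and F the same way about M: K = M + 22.2·n = (67.96, -13.34), F = M − 22.2·n = (45.89, -51.87). Then cos ∠KCM = CK·CM / (|CK||CM|), giving 15.39°.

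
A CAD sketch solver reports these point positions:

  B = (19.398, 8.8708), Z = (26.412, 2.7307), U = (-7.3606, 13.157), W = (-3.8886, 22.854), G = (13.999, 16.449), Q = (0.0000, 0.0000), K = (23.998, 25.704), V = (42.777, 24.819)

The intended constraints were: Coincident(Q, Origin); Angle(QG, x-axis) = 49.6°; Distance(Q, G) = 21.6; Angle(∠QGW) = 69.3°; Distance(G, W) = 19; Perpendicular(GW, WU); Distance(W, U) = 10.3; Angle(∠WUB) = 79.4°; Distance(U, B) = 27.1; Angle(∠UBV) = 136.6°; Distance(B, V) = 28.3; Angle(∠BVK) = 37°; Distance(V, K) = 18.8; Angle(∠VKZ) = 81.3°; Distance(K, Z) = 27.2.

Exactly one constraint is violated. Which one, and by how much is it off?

Distance(K, Z) = 27.2 — off by 4.10.

Q = (0.00, 0.00) ✓; QG at 49.60° ✓; |QG| = 21.60 ✓; ∠QGW = 69.30° ✓; |GW| = 19.00 ✓; ∠(GW, WU) = 90.00° ✓; |WU| = 10.30 ✓; ∠WUB = 79.40° ✓; |UB| = 27.10 ✓; ∠UBV = 136.6° ✓; |BV| = 28.30 ✓; ∠BVK = 37.00° ✓; |VK| = 18.80 ✓; ∠VKZ = 81.30° ✓; |KZ| = 23.10 ✗.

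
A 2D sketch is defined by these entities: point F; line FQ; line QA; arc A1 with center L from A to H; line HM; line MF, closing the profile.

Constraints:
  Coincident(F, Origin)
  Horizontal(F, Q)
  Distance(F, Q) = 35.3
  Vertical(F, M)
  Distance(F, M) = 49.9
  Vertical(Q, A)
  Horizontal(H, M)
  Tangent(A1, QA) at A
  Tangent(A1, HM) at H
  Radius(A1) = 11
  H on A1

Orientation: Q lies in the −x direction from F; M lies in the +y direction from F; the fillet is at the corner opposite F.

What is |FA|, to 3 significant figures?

52.5

F is at the origin; F and Q share the same y with |FQ| = 35.3 and Q on the −x side, so Q = (-35.3, 0.00). F and M share the same x with |FM| = 49.9 and M on the +y side, so M = (0.00, 49.9). The virtual corner opposite F is at (-35.3, 49.9). The tangent condition forces LA to be normal to QA and since A1 is tangent to HM there, LH ⟂ HM, with radius 11.0, so the center L sits 11.0 in from both sides at L = (-24.3, 38.9). That places the tangent points at A = (-35.3, 38.9) on QA and H = (-24.3, 49.9) on HM. Then |FA| = |A − F| = 52.5.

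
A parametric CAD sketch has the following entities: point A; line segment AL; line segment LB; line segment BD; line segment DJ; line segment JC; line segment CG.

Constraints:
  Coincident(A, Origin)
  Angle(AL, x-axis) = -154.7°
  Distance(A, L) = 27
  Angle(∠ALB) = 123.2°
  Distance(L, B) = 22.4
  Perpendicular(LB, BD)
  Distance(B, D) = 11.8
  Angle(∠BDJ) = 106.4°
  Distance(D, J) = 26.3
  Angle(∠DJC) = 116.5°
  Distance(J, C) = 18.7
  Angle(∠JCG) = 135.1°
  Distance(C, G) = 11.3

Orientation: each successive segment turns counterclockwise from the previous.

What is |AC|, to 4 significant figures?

17.08

A is at the origin; AL runs at -154.7° with length 27.0, so L = (-24.41, -11.54). ∠ALB = 123.2° gives LB at -97.90° from the x-axis; with |LB| = 22.4, B = (-27.49, -33.73). LB ⟂ BD, so BD runs at -7.900°; with |BD| = 11.8, D = (-15.80, -35.35). ∠BDJ = 106.4° gives DJ at 65.70° from the x-axis; with |DJ| = 26.3, J = (-4.978, -11.38). ∠DJC = 116.5° gives JC at 129.2° from the x-axis; with |JC| = 18.7, C = (-16.80, 3.113). Then |AC| = |C − A| = 17.08.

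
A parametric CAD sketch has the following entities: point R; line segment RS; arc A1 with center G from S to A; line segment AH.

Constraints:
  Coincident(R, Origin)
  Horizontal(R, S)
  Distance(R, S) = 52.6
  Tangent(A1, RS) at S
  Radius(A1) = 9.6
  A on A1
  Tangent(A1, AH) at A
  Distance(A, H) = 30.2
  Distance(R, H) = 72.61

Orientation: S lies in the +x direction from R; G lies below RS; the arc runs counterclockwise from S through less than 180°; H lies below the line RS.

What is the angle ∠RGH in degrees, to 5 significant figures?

114.57°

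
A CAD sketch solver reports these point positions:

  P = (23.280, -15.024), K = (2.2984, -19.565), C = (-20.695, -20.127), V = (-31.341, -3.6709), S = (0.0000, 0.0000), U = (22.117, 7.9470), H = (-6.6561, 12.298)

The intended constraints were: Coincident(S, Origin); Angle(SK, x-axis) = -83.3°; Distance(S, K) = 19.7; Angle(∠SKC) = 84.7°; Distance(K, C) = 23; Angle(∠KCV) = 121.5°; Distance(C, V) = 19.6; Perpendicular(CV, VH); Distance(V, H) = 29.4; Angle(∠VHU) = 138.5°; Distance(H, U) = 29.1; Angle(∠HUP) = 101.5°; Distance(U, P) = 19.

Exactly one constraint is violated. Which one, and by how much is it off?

Distance(U, P) = 19 — off by 4.00.

S = (0.00, 0.00) ✓; SK at -83.30° ✓; |SK| = 19.70 ✓; ∠SKC = 84.70° ✓; |KC| = 23.00 ✓; ∠KCV = 121.5° ✓; |CV| = 19.60 ✓; ∠(CV, VH) = 90.00° ✓; |VH| = 29.40 ✓; ∠VHU = 138.5° ✓; |HU| = 29.10 ✓; ∠HUP = 101.5° ✓; |UP| = 23.00 ✗.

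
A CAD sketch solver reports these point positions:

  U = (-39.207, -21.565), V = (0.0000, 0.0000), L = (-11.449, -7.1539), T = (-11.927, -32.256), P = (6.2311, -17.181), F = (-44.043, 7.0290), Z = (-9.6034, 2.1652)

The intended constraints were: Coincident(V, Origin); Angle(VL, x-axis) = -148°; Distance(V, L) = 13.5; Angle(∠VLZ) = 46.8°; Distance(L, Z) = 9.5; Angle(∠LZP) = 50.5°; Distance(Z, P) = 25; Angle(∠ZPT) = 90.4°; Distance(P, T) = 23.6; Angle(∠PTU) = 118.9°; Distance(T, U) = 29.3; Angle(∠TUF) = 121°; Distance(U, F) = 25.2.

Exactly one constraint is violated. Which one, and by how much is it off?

Distance(U, F) = 25.2 — off by 3.80.

V = (0.00, 0.00) ✓; VL at -148.0° ✓; |VL| = 13.50 ✓; ∠VLZ = 46.80° ✓; |LZ| = 9.500 ✓; ∠LZP = 50.50° ✓; |ZP| = 25.00 ✓; ∠ZPT = 90.40° ✓; |PT| = 23.60 ✓; ∠PTU = 118.9° ✓; |TU| = 29.30 ✓; ∠TUF = 121.0° ✓; |UF| = 29.00 ✗.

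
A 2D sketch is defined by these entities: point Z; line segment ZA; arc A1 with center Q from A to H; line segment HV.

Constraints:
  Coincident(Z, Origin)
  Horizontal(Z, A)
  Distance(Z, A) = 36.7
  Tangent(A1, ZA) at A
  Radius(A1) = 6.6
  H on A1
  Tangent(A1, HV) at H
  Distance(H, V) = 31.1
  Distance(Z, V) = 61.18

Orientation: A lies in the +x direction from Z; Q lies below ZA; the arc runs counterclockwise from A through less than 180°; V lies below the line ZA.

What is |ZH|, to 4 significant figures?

33.09

Checks: Z.y = 0.00, A.y = 0.00 ✓; |QH| = 6.600 ✓; ∠(QH, HV) = 90.00° ✓; |HV| = 31.10 ✓; |ZV| = 61.18 ✓.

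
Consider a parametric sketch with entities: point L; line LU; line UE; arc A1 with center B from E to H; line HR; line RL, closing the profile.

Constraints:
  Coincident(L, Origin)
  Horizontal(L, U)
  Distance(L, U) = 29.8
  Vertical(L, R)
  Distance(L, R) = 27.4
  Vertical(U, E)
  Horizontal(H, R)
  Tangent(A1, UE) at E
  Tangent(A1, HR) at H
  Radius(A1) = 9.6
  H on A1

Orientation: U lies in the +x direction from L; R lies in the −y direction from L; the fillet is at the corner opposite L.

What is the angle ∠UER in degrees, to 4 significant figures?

107.9°

L is at the origin; L and U share the same y with |LU| = 29.8 and U on the +x side, so U = (29.80, 0.000). L and R share the same x with |LR| = 27.4 and R on the −y side, so R = (0.000, -27.40). The virtual corner opposite L is at (29.80, -27.40). A1 meets UE tangentially, so BE is at right angles to UE and the tangent condition forces BH to be normal to HR, with radius 9.6, so the center B sits 9.6 in from both sides at B = (20.20, -17.80). That places the tangent points at E = (29.80, -17.80) on UE and H = (20.20, -27.40) on HR. Then cos ∠UER = EU·ER / (|EU||ER|), giving 107.9°.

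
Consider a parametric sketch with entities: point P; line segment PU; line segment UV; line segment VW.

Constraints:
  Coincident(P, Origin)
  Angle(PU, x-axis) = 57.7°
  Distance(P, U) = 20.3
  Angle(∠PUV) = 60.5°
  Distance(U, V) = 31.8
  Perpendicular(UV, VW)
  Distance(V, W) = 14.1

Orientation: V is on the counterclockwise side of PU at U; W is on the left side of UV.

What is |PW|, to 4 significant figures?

22.09

∠PUV = 60.5°, so UV runs at 57.7° + (180° − 60.5°) = 177.2° from the x-axis; with |UV| = 31.8, V = U + 31.8·(cos 177.2°, sin 177.2°) = (-20.91, 18.71). The perpendicularity gives VW at right angles to UV; with |VW| = 14.1 on the left of UV, W = V + 14.1·(-0.04885, -0.9988) = (-21.60, 4.629). Then |PW| = |W − P| = 22.09.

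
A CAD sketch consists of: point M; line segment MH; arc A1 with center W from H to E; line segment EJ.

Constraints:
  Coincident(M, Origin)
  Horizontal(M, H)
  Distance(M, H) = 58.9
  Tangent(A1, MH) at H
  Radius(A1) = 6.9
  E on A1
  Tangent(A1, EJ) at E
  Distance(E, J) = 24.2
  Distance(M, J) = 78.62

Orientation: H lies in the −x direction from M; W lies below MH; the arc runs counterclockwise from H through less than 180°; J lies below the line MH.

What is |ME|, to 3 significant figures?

65.5

M is at the origin; M and H share the same y with |MH| = 58.9 and H on the −x side, so H = (-58.9, 0.00). Since A1 is tangent to MH there, WH ⟂ MH, so W = H + (0, -6.9) = (-58.9, -6.90). Since WE ⟂ EJ (tangency), |WJ| = √(6.9² + 24.2²) = 25.2 regardless of where E sits on A1. So J lies on both circle(M, 78.62) and circle(W, 25.2); the below-MH intersection is J = (-73.8, -27.2). E is the foot of the tangent from J: E = (-65.4, -4.51).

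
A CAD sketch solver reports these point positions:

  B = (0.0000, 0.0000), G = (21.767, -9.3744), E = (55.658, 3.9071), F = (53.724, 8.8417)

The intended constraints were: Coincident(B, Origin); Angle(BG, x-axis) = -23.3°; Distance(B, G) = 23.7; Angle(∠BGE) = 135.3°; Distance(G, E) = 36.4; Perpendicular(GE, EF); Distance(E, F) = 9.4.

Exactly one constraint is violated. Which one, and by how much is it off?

Distance(E, F) = 9.4 — off by 4.10.

B = (0.00, 0.00) ✓; BG at -23.30° ✓; |BG| = 23.70 ✓; ∠BGE = 135.3° ✓; |GE| = 36.40 ✓; ∠(GE, EF) = 90.00° ✓; |EF| = 5.300 ✗.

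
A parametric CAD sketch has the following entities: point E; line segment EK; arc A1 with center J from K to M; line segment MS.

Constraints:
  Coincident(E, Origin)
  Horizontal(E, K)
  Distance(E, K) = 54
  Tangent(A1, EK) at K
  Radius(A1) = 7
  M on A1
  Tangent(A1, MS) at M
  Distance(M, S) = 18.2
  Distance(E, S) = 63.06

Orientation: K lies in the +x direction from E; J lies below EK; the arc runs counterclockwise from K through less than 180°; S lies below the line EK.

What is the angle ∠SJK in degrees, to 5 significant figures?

170.09°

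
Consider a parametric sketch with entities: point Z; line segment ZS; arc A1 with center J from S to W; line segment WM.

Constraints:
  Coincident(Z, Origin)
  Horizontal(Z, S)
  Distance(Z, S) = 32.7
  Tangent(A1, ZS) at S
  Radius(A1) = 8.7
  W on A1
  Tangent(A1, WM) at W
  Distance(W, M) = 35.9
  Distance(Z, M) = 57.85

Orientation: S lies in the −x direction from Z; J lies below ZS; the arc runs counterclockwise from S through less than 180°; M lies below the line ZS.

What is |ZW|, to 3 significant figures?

42.5

Checks: |JW| = 8.700 ✓; ∠(JW, WM) = 90.00° ✓; |WM| = 35.90 ✓; |ZM| = 57.85 ✓.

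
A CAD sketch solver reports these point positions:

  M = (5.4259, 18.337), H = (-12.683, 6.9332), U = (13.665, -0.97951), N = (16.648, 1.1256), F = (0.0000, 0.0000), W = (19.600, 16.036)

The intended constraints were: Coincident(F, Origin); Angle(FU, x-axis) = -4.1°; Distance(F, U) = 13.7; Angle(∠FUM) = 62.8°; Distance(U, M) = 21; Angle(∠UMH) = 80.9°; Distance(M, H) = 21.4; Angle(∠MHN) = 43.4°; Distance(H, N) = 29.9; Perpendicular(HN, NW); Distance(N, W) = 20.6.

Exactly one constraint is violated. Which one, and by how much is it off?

Distance(N, W) = 20.6 — off by 5.40.

F = (0.00, 0.00) ✓; FU at -4.100° ✓; |FU| = 13.70 ✓; ∠FUM = 62.80° ✓; |UM| = 21.00 ✓; ∠UMH = 80.90° ✓; |MH| = 21.40 ✓; ∠MHN = 43.40° ✓; |HN| = 29.90 ✓; ∠(HN, NW) = 90.00° ✓; |NW| = 15.20 ✗.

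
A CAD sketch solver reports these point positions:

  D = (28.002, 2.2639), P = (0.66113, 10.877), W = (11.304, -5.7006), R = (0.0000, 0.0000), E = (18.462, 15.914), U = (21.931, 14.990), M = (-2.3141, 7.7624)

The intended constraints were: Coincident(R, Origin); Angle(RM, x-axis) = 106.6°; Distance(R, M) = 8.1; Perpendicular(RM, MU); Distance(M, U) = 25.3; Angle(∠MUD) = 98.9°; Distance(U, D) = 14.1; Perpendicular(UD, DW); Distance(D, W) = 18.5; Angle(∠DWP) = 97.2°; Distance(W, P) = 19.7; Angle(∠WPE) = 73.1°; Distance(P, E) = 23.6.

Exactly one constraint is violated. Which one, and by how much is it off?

Distance(P, E) = 23.6 — off by 5.10.

R = (0.00, 0.00) ✓; RM at 106.6° ✓; |RM| = 8.100 ✓; ∠(RM, MU) = 90.00° ✓; |MU| = 25.30 ✓; ∠MUD = 98.90° ✓; |UD| = 14.10 ✓; ∠(UD, DW) = 90.00° ✓; |DW| = 18.50 ✓; ∠DWP = 97.20° ✓; |WP| = 19.70 ✓; ∠WPE = 73.10° ✓; |PE| = 18.50 ✗.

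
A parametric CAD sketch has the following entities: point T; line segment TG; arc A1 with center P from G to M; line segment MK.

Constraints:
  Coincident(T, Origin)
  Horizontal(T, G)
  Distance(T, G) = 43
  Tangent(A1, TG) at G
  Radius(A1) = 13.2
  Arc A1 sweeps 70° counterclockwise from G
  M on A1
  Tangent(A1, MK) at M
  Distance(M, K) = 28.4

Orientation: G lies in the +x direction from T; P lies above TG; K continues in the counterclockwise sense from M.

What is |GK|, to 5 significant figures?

41.718

On A1, G sits at bearing -90° from P; a 70° counterclockwise sweep puts M at bearing -20°, so M = P + 13.2·(cos -20°, sin -20°) = (55.404, 8.6853). The tangent condition forces PM to be normal to MK, so MK runs along (−sin -20°, cos -20°); with |MK| = 28.4, K = (65.117, 35.373). Then |GK| = |K − G| = 41.718.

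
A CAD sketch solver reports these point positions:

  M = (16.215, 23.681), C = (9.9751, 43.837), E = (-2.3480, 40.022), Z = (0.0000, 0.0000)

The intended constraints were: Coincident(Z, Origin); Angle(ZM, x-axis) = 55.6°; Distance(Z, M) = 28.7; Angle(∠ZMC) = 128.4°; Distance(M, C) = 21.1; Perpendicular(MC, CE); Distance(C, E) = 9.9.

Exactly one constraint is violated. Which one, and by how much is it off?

Distance(C, E) = 9.9 — off by 3.00.

Z = (0.00, 0.00) ✓; ZM at 55.60° ✓; |ZM| = 28.70 ✓; ∠ZMC = 128.4° ✓; |MC| = 21.10 ✓; ∠(MC, CE) = 90.00° ✓; |CE| = 12.90 ✗.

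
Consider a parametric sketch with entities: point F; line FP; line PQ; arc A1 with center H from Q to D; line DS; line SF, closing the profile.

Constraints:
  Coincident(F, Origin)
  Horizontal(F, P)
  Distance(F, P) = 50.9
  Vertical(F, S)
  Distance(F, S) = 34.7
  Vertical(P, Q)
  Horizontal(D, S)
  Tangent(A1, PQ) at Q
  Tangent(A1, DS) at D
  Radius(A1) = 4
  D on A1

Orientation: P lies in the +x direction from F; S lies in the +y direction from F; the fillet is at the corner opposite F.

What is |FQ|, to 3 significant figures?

59.4

The virtual corner opposite F is at (50.9, 34.7). Since A1 is tangent to PQ there, HQ ⟂ PQ and the tangent condition forces HD to be normal to DS, with radius 4.0, so the center H sits 4.0 in from both sides at H = (46.9, 30.7). That places the tangent points at Q = (50.9, 30.7) on PQ and D = (46.9, 34.7) on DS. Then |FQ| = |Q − F| = 59.4.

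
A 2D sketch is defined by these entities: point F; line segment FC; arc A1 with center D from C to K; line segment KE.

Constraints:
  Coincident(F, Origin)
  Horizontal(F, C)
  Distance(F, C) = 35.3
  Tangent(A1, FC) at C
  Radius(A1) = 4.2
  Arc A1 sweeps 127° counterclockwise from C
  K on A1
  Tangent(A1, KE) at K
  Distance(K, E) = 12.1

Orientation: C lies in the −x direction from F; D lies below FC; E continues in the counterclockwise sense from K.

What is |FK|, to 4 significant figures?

39.24

F is at the origin; F and C share the same y with |FC| = 35.3 and C on the −x side, so C = (-35.30, 0.000). Since A1 is tangent to FC there, DC ⟂ FC, so D = C + (0, -4.2) = (-35.30, -4.200). On A1, C sits at bearing 90° from D; a 127° counterclockwise sweep puts K at bearing 217°, so K = D + 4.2·(cos 217°, sin 217°) = (-38.65, -6.728). Then |FK| = |K − F| = 39.24.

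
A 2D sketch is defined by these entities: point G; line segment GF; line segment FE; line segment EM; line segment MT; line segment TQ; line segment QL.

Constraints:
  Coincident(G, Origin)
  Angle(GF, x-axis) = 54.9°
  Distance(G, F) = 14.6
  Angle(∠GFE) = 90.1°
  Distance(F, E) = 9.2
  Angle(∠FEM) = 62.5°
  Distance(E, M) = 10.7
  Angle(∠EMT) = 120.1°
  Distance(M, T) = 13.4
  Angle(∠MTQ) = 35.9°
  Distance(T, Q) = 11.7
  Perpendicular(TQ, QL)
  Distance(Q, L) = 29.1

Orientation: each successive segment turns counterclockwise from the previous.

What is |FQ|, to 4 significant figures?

2.816

G is at the origin; GF runs at 54.9° with length 14.6, so F = (8.395, 11.94). ∠GFE = 90.1° gives FE at 144.8° from the x-axis; with |FE| = 9.2, E = (0.8773, 17.25). ∠FEM = 62.5° gives EM at -97.70° from the x-axis; with |EM| = 10.7, M = (-0.5563, 6.645). ∠EMT = 120.1° gives MT at -37.80° from the x-axis; with |MT| = 13.4, T = (10.03, -1.568). ∠MTQ = 35.9° gives TQ at 106.3° from the x-axis; with |TQ| = 11.7, Q = (6.748, 9.661). Then |FQ| = |Q − F| = 2.816.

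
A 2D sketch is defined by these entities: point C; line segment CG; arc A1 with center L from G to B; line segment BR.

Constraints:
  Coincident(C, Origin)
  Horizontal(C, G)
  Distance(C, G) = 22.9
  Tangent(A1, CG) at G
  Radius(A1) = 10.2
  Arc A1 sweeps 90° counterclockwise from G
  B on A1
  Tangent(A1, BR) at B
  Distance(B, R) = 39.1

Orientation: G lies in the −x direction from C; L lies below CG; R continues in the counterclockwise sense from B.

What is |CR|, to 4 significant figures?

59.38

C is at the origin; CG is horizontal with |CG| = 22.9 and G on the −x side, so G = (-22.90, 0.000). The tangent condition forces LG to be normal to CG, so L = G + (0, -10.2) = (-22.90, -10.20). On A1, G sits at bearing 90° from L; a 90° counterclockwise sweep puts B at bearing 180°, so B = L + 10.2·(cos 180°, sin 180°) = (-33.10, -10.20). A1 meets BR tangentially, so LB is at right angles to BR, so BR runs along (−sin 180°, cos 180°); with |BR| = 39.1, R = (-33.10, -49.30). Then |CR| = |R − C| = 59.38.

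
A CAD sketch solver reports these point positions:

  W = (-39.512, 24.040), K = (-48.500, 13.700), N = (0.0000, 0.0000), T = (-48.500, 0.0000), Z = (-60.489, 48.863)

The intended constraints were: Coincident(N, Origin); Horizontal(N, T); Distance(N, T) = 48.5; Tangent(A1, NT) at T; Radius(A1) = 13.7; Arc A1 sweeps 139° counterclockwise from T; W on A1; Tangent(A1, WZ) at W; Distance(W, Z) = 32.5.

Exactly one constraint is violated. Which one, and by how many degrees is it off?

Tangent(A1, WZ) at W — off by 8.80°.

N = (0.00, 0.00) ✓; N.y = 0.00, T.y = 0.00 ✓; |NT| = 48.50 ✓; ∠(KT, TN) = 90.00° ✓; |KT| = 13.70 ✓; bearing(K→W) − bearing(K→T) = 139.0° ✓; |KW| = 13.70 ✓; ∠(KW, WZ) = 98.80° ✗; |WZ| = 32.50 ✓.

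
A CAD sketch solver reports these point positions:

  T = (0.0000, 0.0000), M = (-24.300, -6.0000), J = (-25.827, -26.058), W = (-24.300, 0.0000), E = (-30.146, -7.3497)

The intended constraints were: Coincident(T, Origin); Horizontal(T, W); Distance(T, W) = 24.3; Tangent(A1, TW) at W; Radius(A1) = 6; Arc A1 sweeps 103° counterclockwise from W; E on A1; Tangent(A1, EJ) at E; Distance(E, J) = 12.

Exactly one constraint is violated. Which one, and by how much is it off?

Distance(E, J) = 12 — off by 7.20.

T = (0.00, 0.00) ✓; T.y = 0.00, W.y = 0.00 ✓; |TW| = 24.30 ✓; ∠(MW, WT) = 90.00° ✓; |MW| = 6.000 ✓; bearing(M→E) − bearing(M→W) = 103.0° ✓; |ME| = 6.000 ✓; ∠(ME, EJ) = 90.00° ✓; |EJ| = 19.20 ✗.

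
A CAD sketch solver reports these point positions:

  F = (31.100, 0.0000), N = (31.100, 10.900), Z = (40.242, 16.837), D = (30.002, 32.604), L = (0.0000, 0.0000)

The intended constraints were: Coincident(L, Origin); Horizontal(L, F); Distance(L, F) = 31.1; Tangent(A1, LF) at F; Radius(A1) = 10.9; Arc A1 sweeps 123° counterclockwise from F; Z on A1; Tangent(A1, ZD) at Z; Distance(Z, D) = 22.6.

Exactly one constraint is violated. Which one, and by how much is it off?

Distance(Z, D) = 22.6 — off by 3.80.

L = (0.00, 0.00) ✓; L.y = 0.00, F.y = 0.00 ✓; |LF| = 31.10 ✓; ∠(NF, FL) = 90.00° ✓; |NF| = 10.90 ✓; bearing(N→Z) − bearing(N→F) = 123.0° ✓; |NZ| = 10.90 ✓; ∠(NZ, ZD) = 90.00° ✓; |ZD| = 18.80 ✗.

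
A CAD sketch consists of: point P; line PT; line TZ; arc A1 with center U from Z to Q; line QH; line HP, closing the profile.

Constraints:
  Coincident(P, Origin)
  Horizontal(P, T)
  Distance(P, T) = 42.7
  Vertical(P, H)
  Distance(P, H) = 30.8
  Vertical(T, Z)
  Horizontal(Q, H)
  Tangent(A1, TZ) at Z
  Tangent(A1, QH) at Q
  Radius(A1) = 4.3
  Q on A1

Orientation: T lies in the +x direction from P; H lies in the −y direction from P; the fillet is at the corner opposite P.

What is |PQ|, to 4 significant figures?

49.23

P is at the origin; PT is horizontal with |PT| = 42.7 and T on the +x side, so T = (42.70, 0.000). P and H share the same x with |PH| = 30.8 and H on the −y side, so H = (0.000, -30.80). The virtual corner opposite P is at (42.70, -30.80). The tangent condition forces UZ to be normal to TZ and since A1 is tangent to QH there, UQ ⟂ QH, with radius 4.3, so the center U sits 4.3 in from both sides at U = (38.40, -26.50). That places the tangent points at Z = (42.70, -26.50) on TZ and Q = (38.40, -30.80) on QH. Then |PQ| = |Q − P| = 49.23.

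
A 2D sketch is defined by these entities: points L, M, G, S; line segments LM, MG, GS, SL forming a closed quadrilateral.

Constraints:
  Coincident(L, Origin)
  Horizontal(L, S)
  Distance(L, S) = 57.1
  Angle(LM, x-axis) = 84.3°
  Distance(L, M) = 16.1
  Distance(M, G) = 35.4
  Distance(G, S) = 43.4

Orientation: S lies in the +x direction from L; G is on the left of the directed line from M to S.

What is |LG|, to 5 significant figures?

47.082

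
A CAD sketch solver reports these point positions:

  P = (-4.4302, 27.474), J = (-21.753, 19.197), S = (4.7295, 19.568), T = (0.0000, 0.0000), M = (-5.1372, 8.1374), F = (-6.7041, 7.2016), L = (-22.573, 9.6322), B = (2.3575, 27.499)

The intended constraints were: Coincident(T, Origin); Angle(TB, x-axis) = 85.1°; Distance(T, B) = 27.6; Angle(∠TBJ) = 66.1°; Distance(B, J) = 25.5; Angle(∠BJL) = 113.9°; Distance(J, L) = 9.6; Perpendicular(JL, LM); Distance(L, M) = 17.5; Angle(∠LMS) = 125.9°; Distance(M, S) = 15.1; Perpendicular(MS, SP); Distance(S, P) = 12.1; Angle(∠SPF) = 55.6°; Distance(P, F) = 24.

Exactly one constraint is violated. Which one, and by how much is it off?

Distance(P, F) = 24 — off by 3.60.

T = (0.00, 0.00) ✓; TB at 85.10° ✓; |TB| = 27.60 ✓; ∠TBJ = 66.10° ✓; |BJ| = 25.50 ✓; ∠BJL = 113.9° ✓; |JL| = 9.600 ✓; ∠(JL, LM) = 90.00° ✓; |LM| = 17.50 ✓; ∠LMS = 125.9° ✓; |MS| = 15.10 ✓; ∠(MS, SP) = 90.00° ✓; |SP| = 12.10 ✓; ∠SPF = 55.60° ✓; |PF| = 20.40 ✗.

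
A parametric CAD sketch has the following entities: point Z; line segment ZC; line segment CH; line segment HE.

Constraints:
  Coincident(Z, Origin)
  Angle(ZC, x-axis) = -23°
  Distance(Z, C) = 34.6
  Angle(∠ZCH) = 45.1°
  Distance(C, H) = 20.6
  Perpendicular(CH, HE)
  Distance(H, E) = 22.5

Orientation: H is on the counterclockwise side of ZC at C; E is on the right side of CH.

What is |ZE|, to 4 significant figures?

47.16

Z is at the origin; ZC runs at -23.0° with length 34.6, so C = 34.6·(cos -23.0°, sin -23.0°) = (31.85, -13.52). ∠ZCH = 45.1°, so CH runs at -23.0° + (180° − 45.1°) = 111.9° from the x-axis; with |CH| = 20.6, H = C + 20.6·(cos 111.9°, sin 111.9°) = (24.17, 5.594). CH is perpendicular to HE; with |HE| = 22.5 on the right of CH, E = H + 22.5·(0.9278, 0.3730) = (45.04, 13.99). Then |ZE| = |E − Z| = 47.16.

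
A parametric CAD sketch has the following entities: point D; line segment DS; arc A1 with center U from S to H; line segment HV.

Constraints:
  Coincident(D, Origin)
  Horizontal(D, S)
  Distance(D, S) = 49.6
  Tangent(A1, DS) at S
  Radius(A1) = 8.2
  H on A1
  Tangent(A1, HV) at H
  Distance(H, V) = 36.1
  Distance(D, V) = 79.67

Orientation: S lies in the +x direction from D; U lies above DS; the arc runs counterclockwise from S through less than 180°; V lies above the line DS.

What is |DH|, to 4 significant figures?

57.62

Checks: D.y = 0.00, S.y = 0.00 ✓; |UH| = 8.200 ✓; ∠(UH, HV) = 90.00° ✓; |HV| = 36.10 ✓; |DV| = 79.67 ✓.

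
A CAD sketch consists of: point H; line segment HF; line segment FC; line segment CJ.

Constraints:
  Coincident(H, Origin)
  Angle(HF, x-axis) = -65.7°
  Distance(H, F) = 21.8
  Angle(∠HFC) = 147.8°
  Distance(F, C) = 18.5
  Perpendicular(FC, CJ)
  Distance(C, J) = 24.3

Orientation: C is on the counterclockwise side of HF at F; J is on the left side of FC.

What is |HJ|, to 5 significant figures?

39.063

H is at the origin; HF runs at -65.7° with length 21.8, so F = 21.8·(cos -65.7°, sin -65.7°) = (8.9710, -19.869). ∠HFC = 147.8°, so FC runs at -65.7° + (180° − 147.8°) = -33.500° from the x-axis; with |FC| = 18.5, C = F + 18.5·(cos -33.500°, sin -33.500°) = (24.398, -30.079). The perpendicularity gives CJ at right angles to FC; with |CJ| = 24.3 on the left of FC, J = C + 24.3·(0.55194, 0.83389) = (37.810, -9.8160). Then |HJ| = |J − H| = 39.063.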